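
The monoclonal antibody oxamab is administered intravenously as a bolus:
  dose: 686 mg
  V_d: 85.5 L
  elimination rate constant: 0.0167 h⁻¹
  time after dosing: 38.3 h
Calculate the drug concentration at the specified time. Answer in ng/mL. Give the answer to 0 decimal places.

C₀ = Dose / Vd = 686.0 / 85.5 = 8.023 mg/L
C = C₀ · e^(−k·t) = 8.023 × e^(−0.01670 × 38.3)
  = 8.023 × 0.5275 = 4.232 mg/L
Convert: 4.232 mg/L × 1000 = 4232 ng/mL

4232 ng/mL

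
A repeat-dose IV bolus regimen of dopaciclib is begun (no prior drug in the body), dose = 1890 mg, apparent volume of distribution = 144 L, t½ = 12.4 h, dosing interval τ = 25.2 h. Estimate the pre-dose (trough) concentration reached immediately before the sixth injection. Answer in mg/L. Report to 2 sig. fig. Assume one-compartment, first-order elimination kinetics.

4.2 mg/L

C₀ per dose = Dose / Vd = 1890 / 144 = 13.13 mg/L
k = ln2 / t½ = 0.693147 / 12.4 = 0.05590 h⁻¹
Fraction remaining after one interval: r = e^(−kτ) = e^(−0.05590 × 25.2) = 0.2445
Before dose 6, 5 doses have been given (aged 1τ, 2τ, 3τ, 4τ, 5τ).
C_trough = C₀ × (r + r² + … + r^5) = C₀ × r(1−r^5)/(1−r)
        = 13.13 × 0.2445 × (1 − 0.0008738) / (1 − 0.2445) = 4.246 mg/L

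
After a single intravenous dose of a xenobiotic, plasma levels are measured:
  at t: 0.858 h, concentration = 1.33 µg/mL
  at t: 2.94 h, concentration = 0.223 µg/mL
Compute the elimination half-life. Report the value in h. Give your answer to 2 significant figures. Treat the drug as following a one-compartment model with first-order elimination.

k = ln(C₁/C₂) / (t₂ − t₁) = ln(1.33/0.223) / (2.94 − 0.858)
  = 1.786 / 2.082 = 0.8578 h⁻¹
t½ = ln2 / k = 0.693147 / 0.8578 = 0.8081 h

0.81 h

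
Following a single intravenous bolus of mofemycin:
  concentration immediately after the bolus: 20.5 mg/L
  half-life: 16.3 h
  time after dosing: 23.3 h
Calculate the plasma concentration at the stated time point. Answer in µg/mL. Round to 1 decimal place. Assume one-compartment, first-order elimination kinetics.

k = ln2 / t½ = 0.693147 / 16.3 = 0.04252 h⁻¹
C = C₀ · e^(−k·t) = 20.50 × e^(−0.04252 × 23.3)
  = 20.50 × 0.3713 = 7.612 mg/L
(7.612 mg/L = 7.612 µg/mL)

7.6 µg/mL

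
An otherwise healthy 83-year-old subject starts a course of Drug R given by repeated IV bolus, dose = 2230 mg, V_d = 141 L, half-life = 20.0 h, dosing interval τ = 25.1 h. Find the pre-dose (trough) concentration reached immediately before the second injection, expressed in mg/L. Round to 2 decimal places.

6.63 mg/L

C₀ per dose = Dose / Vd = 2230 / 141 = 15.82 mg/L
k = ln2 / t½ = 0.693147 / 20.0 = 0.03466 h⁻¹
Fraction remaining after one interval: r = e^(−kτ) = e^(−0.03466 × 25.1) = 0.4190
Before dose 2, 1 dose has been given (aged 1τ).
C_trough = C₀ × r = 15.82 × 0.4190 = 6.629 mg/L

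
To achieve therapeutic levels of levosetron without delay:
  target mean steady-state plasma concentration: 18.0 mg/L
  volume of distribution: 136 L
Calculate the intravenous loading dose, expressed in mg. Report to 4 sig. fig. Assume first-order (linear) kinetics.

LD = Css × Vd = 18.0 × 136 = 2448 mg

2448 mg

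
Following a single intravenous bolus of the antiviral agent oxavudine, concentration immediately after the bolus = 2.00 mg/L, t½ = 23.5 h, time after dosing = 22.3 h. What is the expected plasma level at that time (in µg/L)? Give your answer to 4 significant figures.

1036 µg/L

k = ln2 / t½ = 0.693147 / 23.5 = 0.02950 h⁻¹
C = C₀ · e^(−k·t) = 2.000 × e^(−0.02950 × 22.3)
  = 2.000 × 0.5180 = 1.036 mg/L
Convert: 1.036 mg/L × 1000 = 1036 µg/L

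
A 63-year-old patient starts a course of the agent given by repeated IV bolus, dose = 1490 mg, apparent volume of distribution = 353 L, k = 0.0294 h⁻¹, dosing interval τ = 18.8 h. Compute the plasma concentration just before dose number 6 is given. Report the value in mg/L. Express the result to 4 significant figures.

C₀ per dose = Dose / Vd = 1490 / 353 = 4.221 mg/L
Fraction remaining after one interval: r = e^(−kτ) = e^(−0.02940 × 18.8) = 0.5754
Before dose 6, 5 doses have been given (aged 1τ, 2τ, 3τ, 4τ, 5τ).
C_trough = C₀ × (r + r² + … + r^5) = C₀ × r(1−r^5)/(1−r)
        = 4.221 × 0.5754 × (1 − 0.06307) / (1 − 0.5754) = 5.359 mg/L

5.359 mg/L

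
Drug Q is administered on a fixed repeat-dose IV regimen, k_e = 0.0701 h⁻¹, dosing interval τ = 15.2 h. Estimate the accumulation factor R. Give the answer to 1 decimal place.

e^(−kτ) = e^(−0.07010 × 15.2) = 0.3445
Accumulation ratio R = 1 / (1 − e^(−kτ)) = 1 / (1 − 0.3445) = 1.526

1.5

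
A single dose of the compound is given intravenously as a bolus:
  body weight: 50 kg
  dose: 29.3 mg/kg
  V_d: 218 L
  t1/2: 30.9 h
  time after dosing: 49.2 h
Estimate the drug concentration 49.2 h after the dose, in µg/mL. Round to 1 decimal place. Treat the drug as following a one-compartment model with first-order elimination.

Total dose = 29.3 × 50 = 1465 mg
C₀ = Dose / Vd = 1465 / 218 = 6.720 mg/L
k = ln2 / t½ = 0.693147 / 30.9 = 0.02243 h⁻¹
C = C₀ · e^(−k·t) = 6.720 × e^(−0.02243 × 49.2)
  = 6.720 × 0.3317 = 2.229 mg/L
(2.229 mg/L = 2.229 µg/mL)

2.2 µg/mL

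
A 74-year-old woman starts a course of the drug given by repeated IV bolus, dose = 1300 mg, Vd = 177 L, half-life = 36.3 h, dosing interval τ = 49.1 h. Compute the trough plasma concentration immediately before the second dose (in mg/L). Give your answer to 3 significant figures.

C₀ per dose = Dose / Vd = 1300 / 177 = 7.345 mg/L
k = ln2 / t½ = 0.693147 / 36.3 = 0.01909 h⁻¹
Fraction remaining after one interval: r = e^(−kτ) = e^(−0.01909 × 49.1) = 0.3917
Before dose 2, 1 dose has been given (aged 1τ).
C_trough = C₀ × r = 7.345 × 0.3917 = 2.877 mg/L

2.88 mg/L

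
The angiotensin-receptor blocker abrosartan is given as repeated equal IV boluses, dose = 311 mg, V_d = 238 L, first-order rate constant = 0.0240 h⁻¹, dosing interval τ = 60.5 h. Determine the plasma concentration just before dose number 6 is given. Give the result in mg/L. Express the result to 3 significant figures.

0.399 mg/L

C₀ per dose = Dose / Vd = 311 / 238 = 1.307 mg/L
Fraction remaining after one interval: r = e^(−kτ) = e^(−0.02400 × 60.5) = 0.2341
Before dose 6, 5 doses have been given (aged 1τ, 2τ, 3τ, 4τ, 5τ).
C_trough = C₀ × (r + r² + … + r^5) = C₀ × r(1−r^5)/(1−r)
        = 1.307 × 0.2341 × (1 − 0.0007031) / (1 − 0.2341) = 0.3992 mg/L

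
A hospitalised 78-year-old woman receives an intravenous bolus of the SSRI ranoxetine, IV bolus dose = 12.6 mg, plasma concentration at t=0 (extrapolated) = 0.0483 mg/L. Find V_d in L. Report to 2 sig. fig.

260 L

Vd = Dose / C₀ = 12.60 / 0.0483 = 260.9 L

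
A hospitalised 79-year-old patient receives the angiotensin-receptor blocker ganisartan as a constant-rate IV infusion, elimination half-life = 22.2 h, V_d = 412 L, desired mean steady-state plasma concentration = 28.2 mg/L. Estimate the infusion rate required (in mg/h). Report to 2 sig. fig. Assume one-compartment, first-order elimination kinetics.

k = ln2 / t½ = 0.693147 / 22.2 = 0.03122 h⁻¹
CL = k × Vd = 0.03122 × 412 = 12.86 L/h
At steady state, infusion rate R₀ = Css × CL = 28.2 × 12.86 = 362.7 mg/h

360 mg/h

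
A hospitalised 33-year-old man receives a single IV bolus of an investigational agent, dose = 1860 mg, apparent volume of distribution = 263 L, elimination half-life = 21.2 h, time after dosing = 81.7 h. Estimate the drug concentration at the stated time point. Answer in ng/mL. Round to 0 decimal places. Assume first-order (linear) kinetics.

489 ng/mL

C₀ = Dose / Vd = 1860 / 263 = 7.072 mg/L
k = ln2 / t½ = 0.693147 / 21.2 = 0.03270 h⁻¹
C = C₀ · e^(−k·t) = 7.072 × e^(−0.03270 × 81.7)
  = 7.072 × 0.06914 = 0.4890 mg/L
Convert: 0.4890 mg/L × 1000 = 489.0 ng/mL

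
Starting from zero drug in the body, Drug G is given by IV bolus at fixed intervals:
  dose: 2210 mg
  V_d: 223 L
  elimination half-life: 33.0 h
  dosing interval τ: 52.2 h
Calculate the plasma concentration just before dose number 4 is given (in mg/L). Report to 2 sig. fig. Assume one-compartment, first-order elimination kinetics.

4.8 mg/L

C₀ per dose = Dose / Vd = 2210 / 223 = 9.910 mg/L
k = ln2 / t½ = 0.693147 / 33.0 = 0.02100 h⁻¹
Fraction remaining after one interval: r = e^(−kτ) = e^(−0.02100 × 52.2) = 0.3341
Before dose 4, 3 doses have been given (aged 1τ, 2τ, 3τ).
C_trough = C₀ × (r + r² + … + r^3) = C₀ × r(1−r^3)/(1−r)
        = 9.910 × 0.3341 × (1 − 0.03729) / (1 − 0.3341) = 4.787 mg/L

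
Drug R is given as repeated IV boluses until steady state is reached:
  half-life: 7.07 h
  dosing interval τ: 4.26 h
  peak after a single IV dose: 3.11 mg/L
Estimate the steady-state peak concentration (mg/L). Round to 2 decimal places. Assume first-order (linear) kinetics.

k = ln2 / t½ = 0.693147 / 7.07 = 0.09804 h⁻¹
e^(−kτ) = e^(−0.09804 × 4.26) = 0.6586
Accumulation ratio R = 1 / (1 − e^(−kτ)) = 1 / (1 − 0.6586) = 2.929
Steady-state peak = C₀ × R = 3.11 × 2.929 = 9.109 mg/L

9.11 mg/L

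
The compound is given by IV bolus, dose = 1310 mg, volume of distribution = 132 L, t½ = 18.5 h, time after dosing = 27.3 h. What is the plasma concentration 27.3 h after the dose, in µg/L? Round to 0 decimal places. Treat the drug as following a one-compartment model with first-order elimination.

3568 µg/L

C₀ = Dose / Vd = 1310 / 132 = 9.924 mg/L
k = ln2 / t½ = 0.693147 / 18.5 = 0.03747 h⁻¹
C = C₀ · e^(−k·t) = 9.924 × e^(−0.03747 × 27.3)
  = 9.924 × 0.3595 = 3.568 mg/L
Convert: 3.568 mg/L × 1000 = 3568 µg/L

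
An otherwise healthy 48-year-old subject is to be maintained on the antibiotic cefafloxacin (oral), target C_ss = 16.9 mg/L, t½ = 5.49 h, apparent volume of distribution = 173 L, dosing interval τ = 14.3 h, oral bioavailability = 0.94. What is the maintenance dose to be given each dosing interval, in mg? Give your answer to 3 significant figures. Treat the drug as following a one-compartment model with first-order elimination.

k = ln2 / t½ = 0.693147 / 5.49 = 0.1263 h⁻¹
CL = k × Vd = 0.1263 × 173 = 21.85 L/h
At steady state, F × (Dose/τ) = Css × CL.
Dose = Css × CL × τ / F = 16.9 × 21.85 × 14.3 / 0.94 = 5618 mg

5620 mg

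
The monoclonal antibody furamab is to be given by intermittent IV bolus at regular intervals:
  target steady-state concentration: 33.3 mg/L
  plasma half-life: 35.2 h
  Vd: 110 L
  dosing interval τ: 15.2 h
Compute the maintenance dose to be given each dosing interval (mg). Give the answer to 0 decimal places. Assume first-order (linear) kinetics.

k = ln2 / t½ = 0.693147 / 35.2 = 0.01969 h⁻¹
CL = k × Vd = 0.01969 × 110 = 2.166 L/h
At steady state, Dose/τ = Css × CL.
Dose = Css × CL × τ = 33.3 × 2.166 × 15.2 = 1096 mg

1096 mg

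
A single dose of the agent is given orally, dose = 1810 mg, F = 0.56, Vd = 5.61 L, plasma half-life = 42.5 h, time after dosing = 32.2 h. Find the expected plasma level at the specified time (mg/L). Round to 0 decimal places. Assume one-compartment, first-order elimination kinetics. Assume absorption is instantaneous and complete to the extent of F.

Amount reaching circulation = F × Dose = 0.56 × 1810 = 1014 mg
C₀ = F·Dose / Vd = 1014 / 5.61 = 180.7 mg/L
k = ln2 / t½ = 0.693147 / 42.5 = 0.01631 h⁻¹
C = C₀ · e^(−k·t) = 180.7 × e^(−0.01631 × 32.2)
  = 180.7 × 0.5914 = 106.9 mg/L

107 mg/L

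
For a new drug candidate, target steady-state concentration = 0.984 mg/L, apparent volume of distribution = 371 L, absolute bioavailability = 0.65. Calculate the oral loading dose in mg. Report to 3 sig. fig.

562 mg

LD = Css × Vd / F = 0.984 × 371 / 0.65 = 561.6 mg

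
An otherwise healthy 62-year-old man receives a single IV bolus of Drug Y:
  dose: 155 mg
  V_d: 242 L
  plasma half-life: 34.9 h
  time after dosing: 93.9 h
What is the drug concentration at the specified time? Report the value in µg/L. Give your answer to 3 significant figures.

99.2 µg/L

C₀ = Dose / Vd = 155.0 / 242 = 0.6405 mg/L
k = ln2 / t½ = 0.693147 / 34.9 = 0.01986 h⁻¹
C = C₀ · e^(−k·t) = 0.6405 × e^(−0.01986 × 93.9)
  = 0.6405 × 0.1549 = 0.09921 mg/L
Convert: 0.09921 mg/L × 1000 = 99.21 µg/L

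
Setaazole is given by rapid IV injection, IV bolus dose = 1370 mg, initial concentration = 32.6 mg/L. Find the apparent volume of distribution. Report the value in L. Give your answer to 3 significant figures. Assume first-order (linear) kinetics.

Vd = Dose / C₀ = 1370 / 32.6 = 42.02 L

42.0 L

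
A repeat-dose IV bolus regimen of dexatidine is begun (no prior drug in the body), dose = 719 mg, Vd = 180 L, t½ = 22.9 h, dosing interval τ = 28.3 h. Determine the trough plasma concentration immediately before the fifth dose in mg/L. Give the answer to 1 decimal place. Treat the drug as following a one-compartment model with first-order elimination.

C₀ per dose = Dose / Vd = 719 / 180 = 3.994 mg/L
k = ln2 / t½ = 0.693147 / 22.9 = 0.03027 h⁻¹
Fraction remaining after one interval: r = e^(−kτ) = e^(−0.03027 × 28.3) = 0.4246
Before dose 5, 4 doses have been given (aged 1τ, 2τ, 3τ, 4τ).
C_trough = C₀ × (r + r² + … + r^4) = C₀ × r(1−r^4)/(1−r)
        = 3.994 × 0.4246 × (1 − 0.03250) / (1 − 0.4246) = 2.851 mg/L

2.9 mg/L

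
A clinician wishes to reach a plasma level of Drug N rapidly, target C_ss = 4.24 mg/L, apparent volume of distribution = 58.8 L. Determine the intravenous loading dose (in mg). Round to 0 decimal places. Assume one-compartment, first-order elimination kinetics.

249 mg

LD = Css × Vd = 4.24 × 58.8 = 249.3 mg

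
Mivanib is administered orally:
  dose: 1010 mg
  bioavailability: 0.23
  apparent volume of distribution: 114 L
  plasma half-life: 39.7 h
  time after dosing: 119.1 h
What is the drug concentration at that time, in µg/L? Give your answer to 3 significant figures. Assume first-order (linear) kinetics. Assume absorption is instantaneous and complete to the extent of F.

Amount reaching circulation = F × Dose = 0.23 × 1010 = 232.3 mg
C₀ = F·Dose / Vd = 232.3 / 114 = 2.038 mg/L
k = ln2 / t½ = 0.693147 / 39.7 = 0.01746 h⁻¹
t / t½ = 119.1 / 39.7 = 3 half-lives
C = C₀ × (1/2)^3 = 2.038 × 0.1250 = 0.2548 mg/L
Convert: 0.2548 mg/L × 1000 = 254.8 µg/L

255 µg/L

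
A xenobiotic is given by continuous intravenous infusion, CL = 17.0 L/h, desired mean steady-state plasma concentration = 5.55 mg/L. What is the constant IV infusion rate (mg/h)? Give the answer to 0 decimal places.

At steady state, infusion rate R₀ = Css × CL = 5.55 × 17.00 = 94.35 mg/h

94 mg/h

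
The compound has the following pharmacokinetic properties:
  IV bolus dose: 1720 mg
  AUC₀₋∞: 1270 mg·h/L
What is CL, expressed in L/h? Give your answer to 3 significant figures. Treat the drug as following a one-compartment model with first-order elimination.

1.35 L/h

CL = Dose / AUC = 1720 / 1270 = 1.354 L/h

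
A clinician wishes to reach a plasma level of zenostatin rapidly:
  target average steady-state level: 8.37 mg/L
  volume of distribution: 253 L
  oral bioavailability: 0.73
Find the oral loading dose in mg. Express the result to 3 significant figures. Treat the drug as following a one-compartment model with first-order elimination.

LD = Css × Vd / F = 8.37 × 253 / 0.73 = 2901 mg

2900 mg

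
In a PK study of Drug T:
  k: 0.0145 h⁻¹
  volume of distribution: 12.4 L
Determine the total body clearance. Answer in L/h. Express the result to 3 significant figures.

0.180 L/h

CL = k × Vd = 0.0145 × 12.4 = 0.1798 L/h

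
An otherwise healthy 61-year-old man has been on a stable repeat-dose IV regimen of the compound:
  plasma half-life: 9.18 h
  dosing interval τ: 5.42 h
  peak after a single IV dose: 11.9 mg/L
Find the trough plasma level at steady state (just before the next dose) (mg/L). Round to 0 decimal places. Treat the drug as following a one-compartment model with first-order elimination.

k = ln2 / t½ = 0.693147 / 9.18 = 0.07551 h⁻¹
e^(−kτ) = e^(−0.07551 × 5.42) = 0.6641
Accumulation ratio R = 1 / (1 − e^(−kτ)) = 1 / (1 − 0.6641) = 2.977
Steady-state trough = C₀ × R × e^(−kτ) = 11.9 × 2.977 × 0.6641 = 23.53 mg/L

24 mg/L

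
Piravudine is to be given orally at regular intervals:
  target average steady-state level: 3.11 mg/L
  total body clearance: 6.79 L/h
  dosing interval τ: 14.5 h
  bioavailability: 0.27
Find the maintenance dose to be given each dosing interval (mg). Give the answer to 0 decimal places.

1134 mg

At steady state, F × (Dose/τ) = Css × CL.
Dose = Css × CL × τ / F = 3.11 × 6.790 × 14.5 / 0.27 = 1134 mg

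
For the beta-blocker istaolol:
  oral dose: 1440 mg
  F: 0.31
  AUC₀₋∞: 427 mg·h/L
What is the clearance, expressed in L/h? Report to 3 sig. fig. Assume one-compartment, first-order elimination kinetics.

1.05 L/h

CL = F·Dose / AUC = 0.31 × 1440 / 427 = 1.045 L/h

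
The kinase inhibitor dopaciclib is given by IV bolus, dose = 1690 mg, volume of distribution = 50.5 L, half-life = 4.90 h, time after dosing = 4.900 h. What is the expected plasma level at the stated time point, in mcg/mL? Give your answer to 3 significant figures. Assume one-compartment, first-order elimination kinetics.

16.7 mcg/mL

C₀ = Dose / Vd = 1690 / 50.5 = 33.47 mg/L
k = ln2 / t½ = 0.693147 / 4.90 = 0.1415 h⁻¹
t / t½ = 4.900 / 4.90 = 1 half-lives
C = C₀ × (1/2)^1 = 33.47 × 0.5000 = 16.74 mg/L
(16.74 mg/L = 16.74 mcg/mL)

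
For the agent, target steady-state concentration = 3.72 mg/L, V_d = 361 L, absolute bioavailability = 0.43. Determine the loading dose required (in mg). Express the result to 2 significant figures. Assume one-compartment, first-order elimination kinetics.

LD = Css × Vd / F = 3.72 × 361 / 0.43 = 3123 mg

3100 mg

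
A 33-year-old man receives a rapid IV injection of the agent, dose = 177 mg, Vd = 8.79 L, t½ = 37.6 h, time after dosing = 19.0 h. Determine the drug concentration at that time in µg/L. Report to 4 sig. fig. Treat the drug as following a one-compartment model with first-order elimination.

14190 µg/L

C₀ = Dose / Vd = 177.0 / 8.79 = 20.14 mg/L
k = ln2 / t½ = 0.693147 / 37.6 = 0.01843 h⁻¹
C = C₀ · e^(−k·t) = 20.14 × e^(−0.01843 × 19.0)
  = 20.14 × 0.7046 = 14.19 mg/L
Convert: 14.19 mg/L × 1000 = 14190 µg/L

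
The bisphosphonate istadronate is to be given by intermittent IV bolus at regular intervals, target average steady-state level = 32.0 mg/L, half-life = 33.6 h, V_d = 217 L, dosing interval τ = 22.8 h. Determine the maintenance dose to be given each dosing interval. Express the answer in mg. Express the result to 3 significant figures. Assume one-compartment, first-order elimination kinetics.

k = ln2 / t½ = 0.693147 / 33.6 = 0.02063 h⁻¹
CL = k × Vd = 0.02063 × 217 = 4.477 L/h
At steady state, Dose/τ = Css × CL.
Dose = Css × CL × τ = 32.0 × 4.477 × 22.8 = 3266 mg

3270 mg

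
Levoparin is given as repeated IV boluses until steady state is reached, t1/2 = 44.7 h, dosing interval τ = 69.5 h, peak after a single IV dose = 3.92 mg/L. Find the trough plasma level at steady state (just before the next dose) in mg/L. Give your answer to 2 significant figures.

2.0 mg/L

k = ln2 / t½ = 0.693147 / 44.7 = 0.01551 h⁻¹
e^(−kτ) = e^(−0.01551 × 69.5) = 0.3403
Accumulation ratio R = 1 / (1 − e^(−kτ)) = 1 / (1 − 0.3403) = 1.516
Steady-state trough = C₀ × R × e^(−kτ) = 3.92 × 1.516 × 0.3403 = 2.022 mg/L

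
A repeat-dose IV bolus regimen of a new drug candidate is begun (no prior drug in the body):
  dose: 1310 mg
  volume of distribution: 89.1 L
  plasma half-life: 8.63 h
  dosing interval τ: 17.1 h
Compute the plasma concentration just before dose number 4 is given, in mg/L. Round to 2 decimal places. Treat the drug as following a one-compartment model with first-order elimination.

4.90 mg/L

C₀ per dose = Dose / Vd = 1310 / 89.1 = 14.70 mg/L
k = ln2 / t½ = 0.693147 / 8.63 = 0.08032 h⁻¹
Fraction remaining after one interval: r = e^(−kτ) = e^(−0.08032 × 17.1) = 0.2532
Before dose 4, 3 doses have been given (aged 1τ, 2τ, 3τ).
C_trough = C₀ × (r + r² + … + r^3) = C₀ × r(1−r^3)/(1−r)
        = 14.70 × 0.2532 × (1 − 0.01623) / (1 − 0.2532) = 4.903 mg/L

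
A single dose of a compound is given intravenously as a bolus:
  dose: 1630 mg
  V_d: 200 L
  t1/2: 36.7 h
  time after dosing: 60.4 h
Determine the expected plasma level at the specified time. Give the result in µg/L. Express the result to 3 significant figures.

2600 µg/L

C₀ = Dose / Vd = 1630 / 200 = 8.150 mg/L
k = ln2 / t½ = 0.693147 / 36.7 = 0.01889 h⁻¹
C = C₀ · e^(−k·t) = 8.150 × e^(−0.01889 × 60.4)
  = 8.150 × 0.3195 = 2.604 mg/L
Convert: 2.604 mg/L × 1000 = 2604 µg/L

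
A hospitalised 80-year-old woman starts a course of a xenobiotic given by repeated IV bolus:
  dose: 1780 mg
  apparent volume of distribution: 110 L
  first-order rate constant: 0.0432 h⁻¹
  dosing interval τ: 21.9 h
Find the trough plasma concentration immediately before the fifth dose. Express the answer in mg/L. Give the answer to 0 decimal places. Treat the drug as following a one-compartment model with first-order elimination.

10 mg/L

C₀ per dose = Dose / Vd = 1780 / 110 = 16.18 mg/L
Fraction remaining after one interval: r = e^(−kτ) = e^(−0.04320 × 21.9) = 0.3883
Before dose 5, 4 doses have been given (aged 1τ, 2τ, 3τ, 4τ).
C_trough = C₀ × (r + r² + … + r^4) = C₀ × r(1−r^4)/(1−r)
        = 16.18 × 0.3883 × (1 − 0.02273) / (1 − 0.3883) = 10.04 mg/L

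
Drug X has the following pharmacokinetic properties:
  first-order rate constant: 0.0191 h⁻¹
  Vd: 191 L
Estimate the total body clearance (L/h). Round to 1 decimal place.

3.6 L/h

CL = k × Vd = 0.0191 × 191 = 3.648 L/h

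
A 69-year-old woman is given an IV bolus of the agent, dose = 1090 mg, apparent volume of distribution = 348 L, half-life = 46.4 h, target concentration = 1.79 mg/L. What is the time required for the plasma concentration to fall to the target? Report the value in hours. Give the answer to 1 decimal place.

37.5 h

C₀ = Dose / Vd = 1090 / 348 = 3.132 mg/L
k = ln2 / t½ = 0.693147 / 46.4 = 0.01494 h⁻¹
t = ln(C₀ / C) / k = ln(3.132 / 1.79) / 0.01494
  = ln(1.750) / 0.01494 = 0.5596 / 0.01494 = 37.46 h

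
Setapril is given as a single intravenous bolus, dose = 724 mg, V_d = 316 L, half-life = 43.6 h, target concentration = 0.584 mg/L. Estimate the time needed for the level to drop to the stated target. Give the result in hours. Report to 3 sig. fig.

C₀ = Dose / Vd = 724.0 / 316 = 2.291 mg/L
k = ln2 / t½ = 0.693147 / 43.6 = 0.01590 h⁻¹
t = ln(C₀ / C) / k = ln(2.291 / 0.584) / 0.01590
  = ln(3.923) / 0.01590 = 1.367 / 0.01590 = 85.97 h

86.0 h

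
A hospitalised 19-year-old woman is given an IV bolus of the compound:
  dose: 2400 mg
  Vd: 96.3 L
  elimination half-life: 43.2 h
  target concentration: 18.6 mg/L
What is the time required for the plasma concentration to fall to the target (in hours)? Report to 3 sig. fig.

18.2 h

C₀ = Dose / Vd = 2400 / 96.3 = 24.92 mg/L
k = ln2 / t½ = 0.693147 / 43.2 = 0.01605 h⁻¹
t = ln(C₀ / C) / k = ln(24.92 / 18.6) / 0.01605
  = ln(1.340) / 0.01605 = 0.2927 / 0.01605 = 18.24 h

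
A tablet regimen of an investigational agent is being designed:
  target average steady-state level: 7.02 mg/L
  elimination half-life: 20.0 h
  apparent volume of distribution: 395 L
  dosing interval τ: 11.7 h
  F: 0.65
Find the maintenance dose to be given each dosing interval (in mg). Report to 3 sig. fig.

1730 mg

k = ln2 / t½ = 0.693147 / 20.0 = 0.03466 h⁻¹
CL = k × Vd = 0.03466 × 395 = 13.69 L/h
At steady state, F × (Dose/τ) = Css × CL.
Dose = Css × CL × τ / F = 7.02 × 13.69 × 11.7 / 0.65 = 1730 mg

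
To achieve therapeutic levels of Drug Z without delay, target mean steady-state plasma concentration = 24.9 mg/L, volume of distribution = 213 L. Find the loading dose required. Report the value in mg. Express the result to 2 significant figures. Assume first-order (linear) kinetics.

LD = Css × Vd = 24.9 × 213 = 5304 mg

5300 mg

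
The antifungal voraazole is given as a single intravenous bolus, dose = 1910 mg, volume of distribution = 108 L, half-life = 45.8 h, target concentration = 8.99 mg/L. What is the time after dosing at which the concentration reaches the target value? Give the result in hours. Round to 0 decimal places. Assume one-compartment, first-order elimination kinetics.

45 h

C₀ = Dose / Vd = 1910 / 108 = 17.69 mg/L
k = ln2 / t½ = 0.693147 / 45.8 = 0.01513 h⁻¹
t = ln(C₀ / C) / k = ln(17.69 / 8.99) / 0.01513
  = ln(1.968) / 0.01513 = 0.6770 / 0.01513 = 44.75 h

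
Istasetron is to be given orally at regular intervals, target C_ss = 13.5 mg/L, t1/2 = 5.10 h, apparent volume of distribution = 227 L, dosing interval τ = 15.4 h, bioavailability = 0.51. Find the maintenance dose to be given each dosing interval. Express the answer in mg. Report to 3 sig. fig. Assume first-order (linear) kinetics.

12600 mg

k = ln2 / t½ = 0.693147 / 5.10 = 0.1359 h⁻¹
CL = k × Vd = 0.1359 × 227 = 30.85 L/h
At steady state, F × (Dose/τ) = Css × CL.
Dose = Css × CL × τ / F = 13.5 × 30.85 × 15.4 / 0.51 = 12580 mg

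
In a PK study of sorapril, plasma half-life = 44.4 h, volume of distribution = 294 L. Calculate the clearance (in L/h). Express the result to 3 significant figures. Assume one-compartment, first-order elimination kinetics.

k = ln2 / t½ = 0.693147 / 44.4 = 0.01561 h⁻¹
CL = k × Vd = 0.01561 × 294 = 4.589 L/h

4.59 L/h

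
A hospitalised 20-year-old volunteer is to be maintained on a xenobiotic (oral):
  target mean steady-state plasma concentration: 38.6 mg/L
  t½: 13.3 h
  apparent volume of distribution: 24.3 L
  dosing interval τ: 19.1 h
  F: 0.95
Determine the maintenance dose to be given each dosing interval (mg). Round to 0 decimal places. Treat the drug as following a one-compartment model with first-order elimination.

k = ln2 / t½ = 0.693147 / 13.3 = 0.05212 h⁻¹
CL = k × Vd = 0.05212 × 24.3 = 1.267 L/h
At steady state, F × (Dose/τ) = Css × CL.
Dose = Css × CL × τ / F = 38.6 × 1.267 × 19.1 / 0.95 = 983.3 mg

983 mg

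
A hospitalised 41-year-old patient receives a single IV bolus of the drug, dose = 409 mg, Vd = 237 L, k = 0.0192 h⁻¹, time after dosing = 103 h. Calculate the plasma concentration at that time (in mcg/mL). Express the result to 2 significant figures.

0.24 mcg/mL

C₀ = Dose / Vd = 409.0 / 237 = 1.726 mg/L
C = C₀ · e^(−k·t) = 1.726 × e^(−0.01920 × 103)
  = 1.726 × 0.1384 = 0.2389 mg/L
(0.2389 mg/L = 0.2389 mcg/mL)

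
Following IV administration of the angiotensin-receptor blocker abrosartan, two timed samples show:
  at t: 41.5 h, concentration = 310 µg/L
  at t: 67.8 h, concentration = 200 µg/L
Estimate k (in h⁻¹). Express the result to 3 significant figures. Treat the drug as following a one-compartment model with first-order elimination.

0.0167 h⁻¹

k = ln(C₁/C₂) / (t₂ − t₁) = ln(310/200) / (67.8 − 41.5)
  = 0.4383 / 26.30 = 0.01667 h⁻¹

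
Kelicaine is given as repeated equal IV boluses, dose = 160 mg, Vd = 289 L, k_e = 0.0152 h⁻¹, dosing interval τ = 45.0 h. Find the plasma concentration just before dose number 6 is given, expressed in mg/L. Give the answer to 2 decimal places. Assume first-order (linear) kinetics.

0.55 mg/L

C₀ per dose = Dose / Vd = 160 / 289 = 0.5536 mg/L
Fraction remaining after one interval: r = e^(−kτ) = e^(−0.01520 × 45.0) = 0.5046
Before dose 6, 5 doses have been given (aged 1τ, 2τ, 3τ, 4τ, 5τ).
C_trough = C₀ × (r + r² + … + r^5) = C₀ × r(1−r^5)/(1−r)
        = 0.5536 × 0.5046 × (1 − 0.03271) / (1 − 0.5046) = 0.5454 mg/L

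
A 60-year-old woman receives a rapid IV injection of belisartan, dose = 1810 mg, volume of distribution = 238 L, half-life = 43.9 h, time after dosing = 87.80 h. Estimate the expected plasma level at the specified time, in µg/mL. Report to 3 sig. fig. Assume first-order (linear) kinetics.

C₀ = Dose / Vd = 1810 / 238 = 7.605 mg/L
k = ln2 / t½ = 0.693147 / 43.9 = 0.01579 h⁻¹
t / t½ = 87.80 / 43.9 = 2 half-lives
C = C₀ × (1/2)^2 = 7.605 × 0.2500 = 1.901 mg/L
(1.901 mg/L = 1.901 µg/mL)

1.90 µg/mL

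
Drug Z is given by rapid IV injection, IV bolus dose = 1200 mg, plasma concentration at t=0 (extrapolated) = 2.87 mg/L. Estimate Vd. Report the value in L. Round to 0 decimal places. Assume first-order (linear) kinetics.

418 L

Vd = Dose / C₀ = 1200 / 2.87 = 418.1 L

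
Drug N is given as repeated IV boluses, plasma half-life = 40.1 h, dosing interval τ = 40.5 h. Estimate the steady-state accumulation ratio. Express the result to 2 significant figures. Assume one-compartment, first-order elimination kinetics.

2.0

k = ln2 / t½ = 0.693147 / 40.1 = 0.01729 h⁻¹
e^(−kτ) = e^(−0.01729 × 40.5) = 0.4965
Accumulation ratio R = 1 / (1 − e^(−kτ)) = 1 / (1 − 0.4965) = 1.986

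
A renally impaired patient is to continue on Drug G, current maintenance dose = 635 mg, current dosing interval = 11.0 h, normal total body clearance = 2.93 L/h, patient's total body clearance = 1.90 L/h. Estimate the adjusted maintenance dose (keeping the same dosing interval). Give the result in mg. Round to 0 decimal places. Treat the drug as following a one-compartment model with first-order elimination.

To keep the same average steady-state level, dosing rate must scale with clearance.
CL ratio = 1.90 / 2.93 = 0.6485
New dose (same interval) = 635 × 0.6485 = 411.8 mg

412 mg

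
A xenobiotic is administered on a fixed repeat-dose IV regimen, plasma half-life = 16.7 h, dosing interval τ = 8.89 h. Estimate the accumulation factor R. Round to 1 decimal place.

3.2

k = ln2 / t½ = 0.693147 / 16.7 = 0.04151 h⁻¹
e^(−kτ) = e^(−0.04151 × 8.89) = 0.6914
Accumulation ratio R = 1 / (1 − e^(−kτ)) = 1 / (1 − 0.6914) = 3.240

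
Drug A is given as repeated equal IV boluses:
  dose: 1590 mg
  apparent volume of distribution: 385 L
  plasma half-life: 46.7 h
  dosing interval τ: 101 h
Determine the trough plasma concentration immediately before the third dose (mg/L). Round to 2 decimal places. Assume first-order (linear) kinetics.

1.13 mg/L

C₀ per dose = Dose / Vd = 1590 / 385 = 4.130 mg/L
k = ln2 / t½ = 0.693147 / 46.7 = 0.01484 h⁻¹
Fraction remaining after one interval: r = e^(−kτ) = e^(−0.01484 × 101) = 0.2234
Before dose 3, 2 doses have been given (aged 1τ, 2τ).
C_trough = C₀ × (r + r²) = 4.130 × (0.2234 + 0.04991) = 1.129 mg/L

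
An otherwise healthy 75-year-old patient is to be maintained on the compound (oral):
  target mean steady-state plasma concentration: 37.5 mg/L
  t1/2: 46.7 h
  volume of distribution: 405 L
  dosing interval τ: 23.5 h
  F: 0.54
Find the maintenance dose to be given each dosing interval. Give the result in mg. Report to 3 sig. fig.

k = ln2 / t½ = 0.693147 / 46.7 = 0.01484 h⁻¹
CL = k × Vd = 0.01484 × 405 = 6.010 L/h
At steady state, F × (Dose/τ) = Css × CL.
Dose = Css × CL × τ / F = 37.5 × 6.010 × 23.5 / 0.54 = 9808 mg

9810 mg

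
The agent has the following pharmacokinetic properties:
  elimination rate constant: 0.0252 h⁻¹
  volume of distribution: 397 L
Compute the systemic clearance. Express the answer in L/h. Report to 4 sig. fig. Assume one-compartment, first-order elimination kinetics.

10.00 L/h

CL = k × Vd = 0.0252 × 397 = 10.00 L/h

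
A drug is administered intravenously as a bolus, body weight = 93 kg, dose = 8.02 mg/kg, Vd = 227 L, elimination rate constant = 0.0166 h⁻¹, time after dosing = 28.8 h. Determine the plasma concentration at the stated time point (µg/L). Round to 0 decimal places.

Total dose = 8.02 × 93 = 745.9 mg
C₀ = Dose / Vd = 745.9 / 227 = 3.286 mg/L
C = C₀ · e^(−k·t) = 3.286 × e^(−0.01660 × 28.8)
  = 3.286 × 0.6200 = 2.037 mg/L
Convert: 2.037 mg/L × 1000 = 2037 µg/L

2037 µg/L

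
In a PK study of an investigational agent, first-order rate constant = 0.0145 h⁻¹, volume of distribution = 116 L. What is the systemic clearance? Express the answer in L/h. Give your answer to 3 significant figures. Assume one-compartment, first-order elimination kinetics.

1.68 L/h

CL = k × Vd = 0.0145 × 116 = 1.682 L/h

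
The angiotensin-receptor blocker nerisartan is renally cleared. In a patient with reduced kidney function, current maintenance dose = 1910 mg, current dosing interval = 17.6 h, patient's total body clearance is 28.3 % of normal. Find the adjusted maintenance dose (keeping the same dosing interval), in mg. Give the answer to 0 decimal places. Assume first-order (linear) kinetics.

To keep the same average steady-state level, dosing rate must scale with clearance.
CL ratio = 28.3 / 100 = 0.2830
New dose (same interval) = 1910 × 0.2830 = 540.5 mg

541 mg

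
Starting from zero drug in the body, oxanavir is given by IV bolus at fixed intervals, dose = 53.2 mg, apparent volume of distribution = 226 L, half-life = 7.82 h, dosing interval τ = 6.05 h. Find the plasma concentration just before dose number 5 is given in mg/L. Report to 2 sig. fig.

C₀ per dose = Dose / Vd = 53.2 / 226 = 0.2354 mg/L
k = ln2 / t½ = 0.693147 / 7.82 = 0.08864 h⁻¹
Fraction remaining after one interval: r = e^(−kτ) = e^(−0.08864 × 6.05) = 0.5849
Before dose 5, 4 doses have been given (aged 1τ, 2τ, 3τ, 4τ).
C_trough = C₀ × (r + r² + … + r^4) = C₀ × r(1−r^4)/(1−r)
        = 0.2354 × 0.5849 × (1 − 0.1170) / (1 − 0.5849) = 0.2929 mg/L

0.29 mg/L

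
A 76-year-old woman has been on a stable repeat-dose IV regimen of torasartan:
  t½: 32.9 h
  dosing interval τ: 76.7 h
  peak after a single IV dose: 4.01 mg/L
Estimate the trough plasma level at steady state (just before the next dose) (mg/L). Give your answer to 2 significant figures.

0.99 mg/L

k = ln2 / t½ = 0.693147 / 32.9 = 0.02107 h⁻¹
e^(−kτ) = e^(−0.02107 × 76.7) = 0.1987
Accumulation ratio R = 1 / (1 − e^(−kτ)) = 1 / (1 − 0.1987) = 1.248
Steady-state trough = C₀ × R × e^(−kτ) = 4.01 × 1.248 × 0.1987 = 0.9944 mg/L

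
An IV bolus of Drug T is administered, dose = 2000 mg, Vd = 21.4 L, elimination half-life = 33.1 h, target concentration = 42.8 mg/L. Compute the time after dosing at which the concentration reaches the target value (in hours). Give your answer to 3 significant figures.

37.3 h

C₀ = Dose / Vd = 2000 / 21.4 = 93.46 mg/L
k = ln2 / t½ = 0.693147 / 33.1 = 0.02094 h⁻¹
t = ln(C₀ / C) / k = ln(93.46 / 42.8) / 0.02094
  = ln(2.184) / 0.02094 = 0.7812 / 0.02094 = 37.31 h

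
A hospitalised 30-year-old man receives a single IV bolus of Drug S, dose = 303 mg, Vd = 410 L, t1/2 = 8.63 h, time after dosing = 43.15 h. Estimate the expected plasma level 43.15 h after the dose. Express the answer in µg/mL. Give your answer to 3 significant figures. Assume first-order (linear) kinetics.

C₀ = Dose / Vd = 303.0 / 410 = 0.7390 mg/L
k = ln2 / t½ = 0.693147 / 8.63 = 0.08032 h⁻¹
t / t½ = 43.15 / 8.63 = 5 half-lives
C = C₀ × (1/2)^5 = 0.7390 × 0.03125 = 0.02309 mg/L
(0.02309 mg/L = 0.02309 µg/mL)

0.0231 µg/mL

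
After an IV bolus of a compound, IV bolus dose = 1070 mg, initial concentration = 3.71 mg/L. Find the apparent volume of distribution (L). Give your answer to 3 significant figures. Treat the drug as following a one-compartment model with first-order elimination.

288 L

Vd = Dose / C₀ = 1070 / 3.71 = 288.4 L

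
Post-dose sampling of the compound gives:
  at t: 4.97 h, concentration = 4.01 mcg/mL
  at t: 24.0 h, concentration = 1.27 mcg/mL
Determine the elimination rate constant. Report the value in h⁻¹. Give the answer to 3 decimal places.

k = ln(C₁/C₂) / (t₂ − t₁) = ln(4.01/1.27) / (24.0 − 4.97)
  = 1.150 / 19.03 = 0.06043 h⁻¹

0.060 h⁻¹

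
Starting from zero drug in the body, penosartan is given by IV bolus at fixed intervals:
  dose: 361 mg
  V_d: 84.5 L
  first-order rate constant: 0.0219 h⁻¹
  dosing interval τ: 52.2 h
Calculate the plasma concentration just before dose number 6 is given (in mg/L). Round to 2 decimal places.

C₀ per dose = Dose / Vd = 361 / 84.5 = 4.272 mg/L
Fraction remaining after one interval: r = e^(−kτ) = e^(−0.02190 × 52.2) = 0.3188
Before dose 6, 5 doses have been given (aged 1τ, 2τ, 3τ, 4τ, 5τ).
C_trough = C₀ × (r + r² + … + r^5) = C₀ × r(1−r^5)/(1−r)
        = 4.272 × 0.3188 × (1 − 0.003293) / (1 − 0.3188) = 1.993 mg/L

1.99 mg/L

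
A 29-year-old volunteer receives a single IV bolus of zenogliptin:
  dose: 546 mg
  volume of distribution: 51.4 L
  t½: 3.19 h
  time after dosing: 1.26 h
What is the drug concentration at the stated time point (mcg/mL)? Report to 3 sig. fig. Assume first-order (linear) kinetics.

8.08 mcg/mL

C₀ = Dose / Vd = 546.0 / 51.4 = 10.62 mg/L
k = ln2 / t½ = 0.693147 / 3.19 = 0.2173 h⁻¹
C = C₀ · e^(−k·t) = 10.62 × e^(−0.2173 × 1.26)
  = 10.62 × 0.7605 = 8.077 mg/L
(8.077 mg/L = 8.077 mcg/mL)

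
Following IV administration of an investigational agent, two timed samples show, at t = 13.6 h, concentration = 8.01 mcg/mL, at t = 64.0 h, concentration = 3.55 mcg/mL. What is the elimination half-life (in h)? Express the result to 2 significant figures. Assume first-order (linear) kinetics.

43 h

k = ln(C₁/C₂) / (t₂ − t₁) = ln(8.01/3.55) / (64.0 − 13.6)
  = 0.8137 / 50.40 = 0.01614 h⁻¹
t½ = ln2 / k = 0.693147 / 0.01614 = 42.95 h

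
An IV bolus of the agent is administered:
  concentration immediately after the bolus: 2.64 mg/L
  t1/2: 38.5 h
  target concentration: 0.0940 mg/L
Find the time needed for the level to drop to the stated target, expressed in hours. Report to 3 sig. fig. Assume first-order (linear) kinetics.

k = ln2 / t½ = 0.693147 / 38.5 = 0.01800 h⁻¹
t = ln(C₀ / C) / k = ln(2.640 / 0.0940) / 0.01800
  = ln(28.09) / 0.01800 = 3.335 / 0.01800 = 185.3 h

185 h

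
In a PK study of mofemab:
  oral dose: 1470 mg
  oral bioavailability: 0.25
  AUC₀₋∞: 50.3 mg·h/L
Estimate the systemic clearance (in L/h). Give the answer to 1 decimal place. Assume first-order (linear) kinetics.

CL = F·Dose / AUC = 0.25 × 1470 / 50.3 = 7.306 L/h

7.3 L/h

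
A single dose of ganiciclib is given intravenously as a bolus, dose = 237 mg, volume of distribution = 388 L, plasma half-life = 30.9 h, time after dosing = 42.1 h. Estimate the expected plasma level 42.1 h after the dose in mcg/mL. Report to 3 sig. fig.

C₀ = Dose / Vd = 237.0 / 388 = 0.6108 mg/L
k = ln2 / t½ = 0.693147 / 30.9 = 0.02243 h⁻¹
C = C₀ · e^(−k·t) = 0.6108 × e^(−0.02243 × 42.1)
  = 0.6108 × 0.3890 = 0.2376 mg/L
(0.2376 mg/L = 0.2376 mcg/mL)

0.238 mcg/mL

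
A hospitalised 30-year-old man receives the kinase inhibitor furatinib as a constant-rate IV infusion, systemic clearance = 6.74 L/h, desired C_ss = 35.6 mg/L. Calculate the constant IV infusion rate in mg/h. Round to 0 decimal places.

At steady state, infusion rate R₀ = Css × CL = 35.6 × 6.740 = 239.9 mg/h

240 mg/h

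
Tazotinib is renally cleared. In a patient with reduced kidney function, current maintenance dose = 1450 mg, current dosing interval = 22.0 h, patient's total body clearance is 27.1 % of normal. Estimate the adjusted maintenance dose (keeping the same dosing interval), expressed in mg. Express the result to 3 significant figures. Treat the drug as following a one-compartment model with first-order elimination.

393 mg

To keep the same average steady-state level, dosing rate must scale with clearance.
CL ratio = 27.1 / 100 = 0.2710
New dose (same interval) = 1450 × 0.2710 = 393.0 mg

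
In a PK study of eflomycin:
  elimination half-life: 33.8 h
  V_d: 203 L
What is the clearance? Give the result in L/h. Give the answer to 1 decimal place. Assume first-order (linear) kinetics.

4.2 L/h

k = ln2 / t½ = 0.693147 / 33.8 = 0.02051 h⁻¹
CL = k × Vd = 0.02051 × 203 = 4.164 L/h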